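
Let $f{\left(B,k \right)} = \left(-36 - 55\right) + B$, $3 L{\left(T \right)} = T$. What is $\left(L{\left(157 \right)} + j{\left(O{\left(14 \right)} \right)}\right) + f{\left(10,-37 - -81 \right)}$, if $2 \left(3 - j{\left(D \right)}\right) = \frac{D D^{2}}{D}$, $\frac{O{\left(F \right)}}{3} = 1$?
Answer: $- \frac{181}{6} \approx -30.167$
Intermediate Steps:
$L{\left(T \right)} = \frac{T}{3}$
$O{\left(F \right)} = 3$ ($O{\left(F \right)} = 3 \cdot 1 = 3$)
$j{\left(D \right)} = 3 - \frac{D^{2}}{2}$ ($j{\left(D \right)} = 3 - \frac{D D^{2} \frac{1}{D}}{2} = 3 - \frac{D^{3} \frac{1}{D}}{2} = 3 - \frac{D^{2}}{2}$)
$f{\left(B,k \right)} = -91 + B$
$\left(L{\left(157 \right)} + j{\left(O{\left(14 \right)} \right)}\right) + f{\left(10,-37 - -81 \right)} = \left(\frac{1}{3} \cdot 157 + \left(3 - \frac{3^{2}}{2}\right)\right) + \left(-91 + 10\right) = \left(\frac{157}{3} + \left(3 - \frac{9}{2}\right)\right) - 81 = \left(\frac{157}{3} - \frac{3}{2}\right) - 81 = \frac{305}{6} - 81 = - \frac{181}{6}$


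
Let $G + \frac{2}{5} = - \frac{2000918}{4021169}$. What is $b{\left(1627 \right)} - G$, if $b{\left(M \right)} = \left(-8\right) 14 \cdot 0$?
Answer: $\frac{18046928}{20105845} \approx 0.8976$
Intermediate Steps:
$b{\left(M \right)} = 0$ ($b{\left(M \right)} = \left(-112\right) 0 = 0$)
$G = - \frac{18046928}{20105845}$ ($G = - \frac{2}{5} - \frac{2000918}{4021169} = - \frac{18046928}{20105845} \approx -0.8976$)
$b{\left(1627 \right)} - G = 0 - - \frac{18046928}{20105845} = 0 + \frac{18046928}{20105845} = \frac{18046928}{20105845}$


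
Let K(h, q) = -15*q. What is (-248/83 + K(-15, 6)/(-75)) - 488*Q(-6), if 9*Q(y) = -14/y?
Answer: -1437674/11205 ≈ -128.31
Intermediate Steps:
Q(y) = -14/(9*y) (Q(y) = (-14/y)/9 = -14/(9*y))
(-248/83 + K(-15, 6)/(-75)) - 488*Q(-6) = (-248/83 - 15*6/(-75)) - (-6832)/(9*(-6)) = (-248*1/83 - 90*(-1/75)) - (-6832)*(-1)/(9*6) = (-248/83 + 6/5) - 488*7/27 = -742/415 - 3416/27 = -1437674/11205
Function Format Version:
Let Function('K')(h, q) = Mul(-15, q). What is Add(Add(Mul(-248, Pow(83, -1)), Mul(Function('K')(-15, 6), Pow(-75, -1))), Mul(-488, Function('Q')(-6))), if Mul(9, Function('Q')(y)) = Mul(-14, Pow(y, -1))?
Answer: Rational(-1437674, 11205) ≈ -128.31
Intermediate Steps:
Function('Q')(y) = Mul(Rational(-14, 9), Pow(y, -1)) (Function('Q')(y) = Mul(Rational(1, 9), Mul(-14, Pow(y, -1))) = Mul(Rational(-14, 9), Pow(y, -1)))
Add(Add(Mul(-248, Pow(83, -1)), Mul(Function('K')(-15, 6), Pow(-75, -1))), Mul(-488, Function('Q')(-6))) = Add(Add(Mul(-248, Pow(83, -1)), Mul(Mul(-15, 6), Pow(-75, -1))), Mul(-488, Mul(Rational(-14, 9), Pow(-6, -1)))) = Add(Add(Mul(-248, Rational(1, 83)), Mul(-90, Rational(-1, 75))), Mul(-488, Mul(Rational(-14, 9), Rational(-1, 6)))) = Add(Add(Rational(-248, 83), Rational(6, 5)), Mul(-488, Rational(7, 27))) = Add(Rational(-742, 415), Rational(-3416, 27)) = Rational(-1437674, 11205)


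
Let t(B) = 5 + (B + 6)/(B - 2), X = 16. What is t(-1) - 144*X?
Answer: -6902/3 ≈ -2300.7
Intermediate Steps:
t(B) = 5 + (6 + B)/(-2 + B)
t(-1) - 144*X = 2*(-2 + 3*(-1))/(-2 - 1) - 144*16 = 2*(-2 - 3)/(-3) - 2304 = 2*(-1/3)*(-5) - 2304 = 10/3 - 2304 = -6902/3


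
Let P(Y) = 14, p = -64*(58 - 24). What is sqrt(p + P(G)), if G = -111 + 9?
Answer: I*sqrt(2162) ≈ 46.497*I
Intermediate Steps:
p = -2176 (p = -64*34 = -2176)
G = -102
sqrt(p + P(G)) = sqrt(-2176 + 14) = sqrt(-2162) = I*sqrt(2162)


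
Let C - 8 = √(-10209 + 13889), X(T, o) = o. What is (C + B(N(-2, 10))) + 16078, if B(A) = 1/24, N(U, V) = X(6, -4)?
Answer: 386065/24 + 4*√230 ≈ 16147.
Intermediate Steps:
N(U, V) = -4
C = 8 + 4*√230 (C = 8 + √(-10209 + 13889) = 8 + √3680 = 8 + 4*√230 ≈ 68.663)
B(A) = 1/24
(C + B(N(-2, 10))) + 16078 = ((8 + 4*√230) + 1/24) + 16078 = (193/24 + 4*√230) + 16078 = 386065/24 + 4*√230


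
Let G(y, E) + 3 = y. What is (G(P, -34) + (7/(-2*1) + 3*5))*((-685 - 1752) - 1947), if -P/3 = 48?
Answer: 594032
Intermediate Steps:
P = -144 (P = -3*48 = -144)
G(y, E) = -3 + y
(G(P, -34) + (7/(-2*1) + 3*5))*((-685 - 1752) - 1947) = ((-3 - 144) + (7/(-2*1) + 3*5))*((-685 - 1752) - 1947) = (-147 + (7/(-2) + 15))*(-2437 - 1947) = (-147 + (-½*7 + 15))*(-4384) = (-147 + (-7/2 + 15))*(-4384) = (-147 + 23/2)*(-4384) = -271/2*(-4384) = 594032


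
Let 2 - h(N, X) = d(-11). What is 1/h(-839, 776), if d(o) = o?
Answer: 1/13 ≈ 0.076923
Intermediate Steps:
h(N, X) = 13 (h(N, X) = 2 - 1*(-11) = 2 + 11 = 13)
1/h(-839, 776) = 1/13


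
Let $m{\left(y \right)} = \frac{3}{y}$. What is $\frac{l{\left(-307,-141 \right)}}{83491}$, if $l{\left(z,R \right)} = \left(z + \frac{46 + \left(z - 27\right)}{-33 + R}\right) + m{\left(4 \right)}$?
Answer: $- \frac{35333}{9684956} \approx -0.0036482$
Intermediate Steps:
$l{\left(z,R \right)} = \frac{3}{4} + z + \frac{19 + z}{-33 + R}$ ($l{\left(z,R \right)} = \left(z + \frac{46 + \left(z - 27\right)}{-33 + R}\right) + \frac{3}{4} = \left(z + \frac{46 + \left(z - 27\right)}{-33 + R}\right) + 3 \cdot \frac{1}{4} = \left(z + \frac{46 + \left(-27 + z\right)}{-33 + R}\right) + \frac{3}{4} = \left(z + \frac{19 + z}{-33 + R}\right) + \frac{3}{4} = \frac{3}{4} + z + \frac{19 + z}{-33 + R}$)
$\frac{l{\left(-307,-141 \right)}}{83491} = \frac{\frac{1}{4} \frac{1}{-33 - 141} \left(-23 - -39296 + 3 \left(-141\right) + 4 \left(-141\right) \left(-307\right)\right)}{83491} = \frac{-23 + 39296 - 423 + 173148}{4 \left(-174\right)} \frac{1}{83491} = \frac{1}{4} \left(- \frac{1}{174}\right) 211998 \cdot \frac{1}{83491} = \left(- \frac{35333}{116}\right) \frac{1}{83491} = - \frac{35333}{9684956}$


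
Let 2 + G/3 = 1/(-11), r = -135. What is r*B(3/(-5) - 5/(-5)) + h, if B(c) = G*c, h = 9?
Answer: 3825/11 ≈ 347.73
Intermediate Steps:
G = -69/11 (G = -6 + 3/(-11) = -6 + 3*(-1/11) = -6 - 3/11 = -69/11 ≈ -6.2727)
B(c) = -69*c/11
r*B(3/(-5) - 5/(-5)) + h = -(-9315)*(3/(-5) - 5/(-5))/11 + 9 = -(-9315)*(3*(-1/5) - 5*(-1/5))/11 + 9 = -(-9315)*(-3/5 + 1)/11 + 9 = -(-9315)*2/(11*5) + 9 = -135*(-138/55) + 9 = 3726/11 + 9 = 3825/11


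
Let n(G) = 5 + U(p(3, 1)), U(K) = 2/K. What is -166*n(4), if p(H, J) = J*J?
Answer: -1162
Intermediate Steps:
p(H, J) = J²
n(G) = 7 (n(G) = 5 + 2/(1²) = 5 + 2/1 = 5 + 2*1 = 5 + 2 = 7)
-166*n(4) = -166*7 = -1162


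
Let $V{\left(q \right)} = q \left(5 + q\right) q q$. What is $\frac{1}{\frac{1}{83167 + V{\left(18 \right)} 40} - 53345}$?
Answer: $- \frac{5448607}{290655940414} \approx -1.8746 \cdot 10^{-5}$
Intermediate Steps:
$V{\left(q \right)} = q^{3} \left(5 + q\right)$ ($V{\left(q \right)} = q q \left(5 + q\right) q = q^{2} \left(5 + q\right) q = q^{3} \left(5 + q\right)$)
$\frac{1}{\frac{1}{83167 + V{\left(18 \right)} 40} - 53345} = \frac{1}{\frac{1}{83167 + 18^{3} \left(5 + 18\right) 40} - 53345} = \frac{1}{\frac{1}{83167 + 5832 \cdot 23 \cdot 40} - 53345} = \frac{1}{\frac{1}{83167 + 134136 \cdot 40} - 53345} = \frac{1}{\frac{1}{83167 + 5365440} - 53345} = \frac{1}{\frac{1}{5448607} - 53345} = \frac{1}{- \frac{290655940414}{5448607}} = - \frac{5448607}{290655940414}$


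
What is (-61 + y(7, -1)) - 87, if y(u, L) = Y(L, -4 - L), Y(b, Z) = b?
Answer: -149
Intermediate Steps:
y(u, L) = L
(-61 + y(7, -1)) - 87 = (-61 - 1) - 87 = -62 - 87 = -149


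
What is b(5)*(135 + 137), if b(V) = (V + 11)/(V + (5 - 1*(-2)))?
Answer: 1088/3 ≈ 362.67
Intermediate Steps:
b(V) = (11 + V)/(7 + V) (b(V) = (11 + V)/(V + (5 + 2)) = (11 + V)/(V + 7) = (11 + V)/(7 + V))
b(5)*(135 + 137) = ((11 + 5)/(7 + 5))*(135 + 137) = (16/12)*272 = ((1/12)*16)*272 = (4/3)*272 = 1088/3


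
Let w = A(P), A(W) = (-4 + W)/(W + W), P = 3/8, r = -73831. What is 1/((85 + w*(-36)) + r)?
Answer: -1/73572 ≈ -1.3592e-5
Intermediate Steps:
P = 3/8 (P = 3*(⅛) = 3/8 ≈ 0.37500)
A(W) = (-4 + W)/(2*W) (A(W) = (-4 + W)/((2*W)) = (-4 + W)*(1/(2*W)) = (-4 + W)/(2*W))
w = -29/6 (w = (-4 + 3/8)/(2*(3/8)) = (½)*(8/3)*(-29/8) = -29/6 ≈ -4.8333)
1/((85 + w*(-36)) + r) = 1/((85 - 29/6*(-36)) - 73831) = 1/((85 + 174) - 73831) = 1/(259 - 73831) = 1/(-73572) = -1/73572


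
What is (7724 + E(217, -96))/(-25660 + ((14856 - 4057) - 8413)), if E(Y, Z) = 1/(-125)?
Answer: -321833/969750 ≈ -0.33187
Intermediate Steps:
E(Y, Z) = -1/125
(7724 + E(217, -96))/(-25660 + ((14856 - 4057) - 8413)) = (7724 - 1/125)/(-25660 + ((14856 - 4057) - 8413)) = 965499/(125*(-25660 + (10799 - 8413))) = 965499/(125*(-25660 + 2386)) = (965499/125)/(-23274) = (965499/125)*(-1/23274) = -321833/969750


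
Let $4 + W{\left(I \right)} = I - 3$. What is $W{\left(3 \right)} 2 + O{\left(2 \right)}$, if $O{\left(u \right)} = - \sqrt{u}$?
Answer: $-8 - \sqrt{2} \approx -9.4142$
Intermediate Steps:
$W{\left(I \right)} = -7 + I$ ($W{\left(I \right)} = -4 + \left(I - 3\right) = -4 + \left(-3 + I\right) = -7 + I$)
$W{\left(3 \right)} 2 + O{\left(2 \right)} = \left(-7 + 3\right) 2 - \sqrt{2} = \left(-4\right) 2 - \sqrt{2} = -8 - \sqrt{2}$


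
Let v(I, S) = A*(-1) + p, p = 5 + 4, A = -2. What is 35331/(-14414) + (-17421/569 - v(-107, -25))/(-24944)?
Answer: -31319772781/12786241394 ≈ -2.4495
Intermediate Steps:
p = 9
v(I, S) = 11 (v(I, S) = -2*(-1) + 9 = 2 + 9 = 11)
35331/(-14414) + (-17421/569 - v(-107, -25))/(-24944) = 35331/(-14414) + (-17421/569 - 1*11)/(-24944) = 35331*(-1/14414) + (-17421*1/569 - 11)*(-1/24944) = -35331/14414 + (-17421/569 - 11)*(-1/24944) = -35331/14414 - 23680/569*(-1/24944) = -35331/14414 + 1480/887071 = -31319772781/12786241394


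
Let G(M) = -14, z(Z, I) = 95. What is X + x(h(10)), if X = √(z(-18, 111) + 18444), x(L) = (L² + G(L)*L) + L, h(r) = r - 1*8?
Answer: -22 + √18539 ≈ 114.16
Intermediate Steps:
h(r) = -8 + r (h(r) = r - 8 = -8 + r)
x(L) = L² - 13*L (x(L) = (L² - 14*L) + L = L² - 13*L)
X = √18539 (X = √(95 + 18444) = √18539 ≈ 136.16)
X + x(h(10)) = √18539 + (-8 + 10)*(-13 + (-8 + 10)) = √18539 + 2*(-13 + 2) = √18539 + 2*(-11) = √18539 - 22 = -22 + √18539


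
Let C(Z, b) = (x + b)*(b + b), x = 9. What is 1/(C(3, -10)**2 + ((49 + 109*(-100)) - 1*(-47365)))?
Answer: 1/36914 ≈ 2.7090e-5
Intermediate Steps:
C(Z, b) = 2*b*(9 + b) (C(Z, b) = (9 + b)*(b + b) = (9 + b)*(2*b) = 2*b*(9 + b))
1/(C(3, -10)**2 + ((49 + 109*(-100)) - 1*(-47365))) = 1/((2*(-10)*(9 - 10))**2 + ((49 + 109*(-100)) - 1*(-47365))) = 1/((2*(-10)*(-1))**2 + ((49 - 10900) + 47365)) = 1/(20**2 + (-10851 + 47365)) = 1/(400 + 36514) = 1/36914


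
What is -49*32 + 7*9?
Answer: -1505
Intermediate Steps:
-49*32 + 7*9 = -1568 + 63 = -1505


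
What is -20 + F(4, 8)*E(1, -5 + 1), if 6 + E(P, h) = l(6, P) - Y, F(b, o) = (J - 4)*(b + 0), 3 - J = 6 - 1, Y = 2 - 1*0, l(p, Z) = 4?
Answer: 76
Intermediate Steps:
Y = 2 (Y = 2 + 0 = 2)
J = -2 (J = 3 - (6 - 1) = 3 - 1*5 = 3 - 5 = -2)
F(b, o) = -6*b (F(b, o) = (-2 - 4)*(b + 0) = -6*b)
E(P, h) = -4 (E(P, h) = -6 + (4 - 1*2) = -6 + (4 - 2) = -6 + 2 = -4)
-20 + F(4, 8)*E(1, -5 + 1) = -20 - 6*4*(-4) = -20 - 24*(-4) = -20 + 96 = 76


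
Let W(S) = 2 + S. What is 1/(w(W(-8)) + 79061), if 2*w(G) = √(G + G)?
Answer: 79061/6250641724 - I*√3/6250641724 ≈ 1.2648e-5 - 2.771e-10*I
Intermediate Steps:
w(G) = √2*√G/2 (w(G) = √(G + G)/2 = √(2*G)/2 = (√2*√G)/2 = √2*√G/2)
1/(w(W(-8)) + 79061) = 1/(√2*√(2 - 8)/2 + 79061) = 1/(√2*√(-6)/2 + 79061) = 1/(√2*(I*√6)/2 + 79061) = 1/(I*√3 + 79061) = 1/(79061 + I*√3)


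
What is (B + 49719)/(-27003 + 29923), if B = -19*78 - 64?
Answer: 48173/2920 ≈ 16.498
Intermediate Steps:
B = -1546 (B = -1482 - 64 = -1546)
(B + 49719)/(-27003 + 29923) = (-1546 + 49719)/(-27003 + 29923) = 48173/2920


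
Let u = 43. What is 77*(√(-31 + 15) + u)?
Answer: 3311 + 308*I ≈ 3311.0 + 308.0*I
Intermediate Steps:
77*(√(-31 + 15) + u) = 77*(√(-31 + 15) + 43) = 77*(√(-16) + 43) = 77*(4*I + 43) = 77*(43 + 4*I) = 3311 + 308*I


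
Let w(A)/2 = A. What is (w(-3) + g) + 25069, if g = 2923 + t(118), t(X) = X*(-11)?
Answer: 26688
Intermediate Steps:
t(X) = -11*X
w(A) = 2*A
g = 1625 (g = 2923 - 11*118 = 2923 - 1298 = 1625)
(w(-3) + g) + 25069 = (2*(-3) + 1625) + 25069 = (-6 + 1625) + 25069 = 1619 + 25069 = 26688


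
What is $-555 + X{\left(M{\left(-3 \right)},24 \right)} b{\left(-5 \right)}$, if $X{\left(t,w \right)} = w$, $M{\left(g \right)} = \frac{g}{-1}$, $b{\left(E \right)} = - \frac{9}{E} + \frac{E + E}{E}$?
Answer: $- \frac{2319}{5} \approx -463.8$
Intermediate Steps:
$b{\left(E \right)} = 2 - \frac{9}{E}$ ($b{\left(E \right)} = - \frac{9}{E} + \frac{2 E}{E} = - \frac{9}{E} + 2 = 2 - \frac{9}{E}$)
$M{\left(g \right)} = - g$ ($M{\left(g \right)} = g \left(-1\right) = - g$)
$-555 + X{\left(M{\left(-3 \right)},24 \right)} b{\left(-5 \right)} = -555 + 24 \left(2 - \frac{9}{-5}\right) = -555 + 24 \left(2 - - \frac{9}{5}\right) = -555 + 24 \left(2 + \frac{9}{5}\right) = -555 + 24 \cdot \frac{19}{5} = -555 + \frac{456}{5} = - \frac{2319}{5}$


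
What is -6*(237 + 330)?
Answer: -3402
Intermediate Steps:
-6*(237 + 330) = -6*567 = -2*1701 = -3402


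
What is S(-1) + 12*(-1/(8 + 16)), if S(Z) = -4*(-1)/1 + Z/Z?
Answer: 9/2 ≈ 4.5000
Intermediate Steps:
S(Z) = 5 (S(Z) = 4*1 + 1 = 4 + 1 = 5)
S(-1) + 12*(-1/(8 + 16)) = 5 + 12*(-1/(8 + 16)) = 5 + 12*(-1/24) = 5 - 1/2 = 9/2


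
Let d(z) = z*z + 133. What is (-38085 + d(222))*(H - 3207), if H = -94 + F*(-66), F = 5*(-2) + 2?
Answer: -31423636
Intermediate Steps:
d(z) = 133 + z² (d(z) = z² + 133 = 133 + z²)
F = -8 (F = -10 + 2 = -8)
H = 434 (H = -94 - 8*(-66) = -94 + 528 = 434)
(-38085 + d(222))*(H - 3207) = (-38085 + (133 + 222²))*(434 - 3207) = (-38085 + (133 + 49284))*(-2773) = (-38085 + 49417)*(-2773) = 11332*(-2773) = -31423636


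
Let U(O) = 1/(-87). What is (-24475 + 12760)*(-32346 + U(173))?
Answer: 10989072215/29 ≈ 3.7893e+8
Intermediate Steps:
U(O) = -1/87
(-24475 + 12760)*(-32346 + U(173)) = (-24475 + 12760)*(-32346 - 1/87) = -11715*(-2814103/87) = 10989072215/29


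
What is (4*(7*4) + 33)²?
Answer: 21025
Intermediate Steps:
(4*(7*4) + 33)² = (4*28 + 33)² = (112 + 33)² = 145² = 21025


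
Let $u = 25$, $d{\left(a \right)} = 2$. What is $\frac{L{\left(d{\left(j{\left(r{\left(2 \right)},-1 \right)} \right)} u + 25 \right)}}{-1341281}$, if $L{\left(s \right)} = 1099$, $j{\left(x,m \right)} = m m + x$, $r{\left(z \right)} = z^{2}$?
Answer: $- \frac{1099}{1341281} \approx -0.00081937$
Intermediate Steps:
$j{\left(x,m \right)} = x + m^{2}$ ($j{\left(x,m \right)} = m^{2} + x = x + m^{2}$)
$\frac{L{\left(d{\left(j{\left(r{\left(2 \right)},-1 \right)} \right)} u + 25 \right)}}{-1341281} = \frac{1099}{-1341281} = 1099 \left(- \frac{1}{1341281}\right) = - \frac{1099}{1341281}$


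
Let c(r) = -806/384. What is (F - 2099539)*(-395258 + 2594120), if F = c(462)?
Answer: -147731236478007/32 ≈ -4.6166e+12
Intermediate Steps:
c(r) = -403/192 (c(r) = -806*1/384 = -403/192)
F = -403/192 ≈ -2.0990
(F - 2099539)*(-395258 + 2594120) = (-403/192 - 2099539)*(-395258 + 2594120) = -403111891/192*2198862 = -147731236478007/32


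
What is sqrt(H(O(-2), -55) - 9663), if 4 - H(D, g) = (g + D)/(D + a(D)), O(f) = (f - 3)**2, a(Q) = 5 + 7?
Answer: I*sqrt(13222061)/37 ≈ 98.276*I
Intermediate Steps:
a(Q) = 12
O(f) = (-3 + f)**2
H(D, g) = 4 - (D + g)/(12 + D) (H(D, g) = 4 - (g + D)/(D + 12) = 4 - (D + g)/(12 + D))
sqrt(H(O(-2), -55) - 9663) = sqrt((48 - 1*(-55) + 3*(-3 - 2)**2)/(12 + (-3 - 2)**2) - 9663) = sqrt((48 + 55 + 3*(-5)**2)/(12 + (-5)**2) - 9663) = sqrt((48 + 55 + 3*25)/(12 + 25) - 9663) = sqrt((48 + 55 + 75)/37 - 9663) = sqrt((1/37)*178 - 9663) = sqrt(178/37 - 9663) = sqrt(-357353/37) = I*sqrt(13222061)/37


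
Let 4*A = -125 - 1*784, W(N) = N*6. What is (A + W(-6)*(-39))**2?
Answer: 22155849/16 ≈ 1.3847e+6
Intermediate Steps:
W(N) = 6*N
A = -909/4 (A = (-125 - 1*784)/4 = (-125 - 784)/4 = (1/4)*(-909) = -909/4 ≈ -227.25)
(A + W(-6)*(-39))**2 = (-909/4 + (6*(-6))*(-39))**2 = (-909/4 - 36*(-39))**2 = (-909/4 + 1404)**2 = (4707/4)**2 = 22155849/16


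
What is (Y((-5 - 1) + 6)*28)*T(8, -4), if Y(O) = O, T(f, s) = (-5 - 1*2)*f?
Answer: 0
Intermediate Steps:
T(f, s) = -7*f (T(f, s) = (-5 - 2)*f = -7*f)
(Y((-5 - 1) + 6)*28)*T(8, -4) = (((-5 - 1) + 6)*28)*(-7*8) = ((-6 + 6)*28)*(-56) = (0*28)*(-56) = 0*(-56) = 0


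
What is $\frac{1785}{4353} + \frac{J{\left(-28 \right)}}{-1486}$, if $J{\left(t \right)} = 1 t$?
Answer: $\frac{462399}{1078093} \approx 0.4289$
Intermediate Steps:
$J{\left(t \right)} = t$
$\frac{1785}{4353} + \frac{J{\left(-28 \right)}}{-1486} = \frac{1785}{4353} - \frac{28}{-1486} = 1785 \cdot \frac{1}{4353} - - \frac{14}{743} = \frac{595}{1451} + \frac{14}{743} = \frac{462399}{1078093}$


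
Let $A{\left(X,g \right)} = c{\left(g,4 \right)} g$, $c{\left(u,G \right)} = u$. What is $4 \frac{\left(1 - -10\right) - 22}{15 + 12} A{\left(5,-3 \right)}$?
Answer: $- \frac{44}{3} \approx -14.667$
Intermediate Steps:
$A{\left(X,g \right)} = g^{2}$ ($A{\left(X,g \right)} = g g = g^{2}$)
$4 \frac{\left(1 - -10\right) - 22}{15 + 12} A{\left(5,-3 \right)} = 4 \frac{\left(1 - -10\right) - 22}{15 + 12} \left(-3\right)^{2} = 4 \frac{\left(1 + 10\right) - 22}{27} \cdot 9 = 4 \left(11 - 22\right) \frac{1}{27} \cdot 9 = 4 \left(\left(-11\right) \frac{1}{27}\right) 9 = 4 \left(- \frac{11}{27}\right) 9 = \left(- \frac{44}{27}\right) 9 = - \frac{44}{3}$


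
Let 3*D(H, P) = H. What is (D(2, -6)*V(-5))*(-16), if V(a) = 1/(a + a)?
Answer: 16/15 ≈ 1.0667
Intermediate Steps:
D(H, P) = H/3
V(a) = 1/(2*a)
(D(2, -6)*V(-5))*(-16) = (((1/3)*2)*((1/2)/(-5)))*(-16) = (2*((1/2)*(-1/5))/3)*(-16) = ((2/3)*(-1/10))*(-16) = -1/15*(-16) = 16/15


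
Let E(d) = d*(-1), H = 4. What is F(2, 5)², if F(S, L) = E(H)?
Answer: 16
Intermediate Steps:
E(d) = -d
F(S, L) = -4 (F(S, L) = -1*4 = -4)
F(2, 5)² = (-4)² = 16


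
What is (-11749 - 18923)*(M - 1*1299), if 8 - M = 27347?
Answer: 878384736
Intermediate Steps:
M = -27339 (M = 8 - 1*27347 = 8 - 27347 = -27339)
(-11749 - 18923)*(M - 1*1299) = (-11749 - 18923)*(-27339 - 1*1299) = -30672*(-27339 - 1299) = -30672*(-28638) = 878384736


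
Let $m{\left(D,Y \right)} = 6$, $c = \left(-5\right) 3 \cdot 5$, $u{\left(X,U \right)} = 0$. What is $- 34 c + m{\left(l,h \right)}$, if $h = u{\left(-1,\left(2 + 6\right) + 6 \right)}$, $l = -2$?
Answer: $2556$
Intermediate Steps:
$h = 0$
$c = -75$ ($c = \left(-15\right) 5 = -75$)
$- 34 c + m{\left(l,h \right)} = \left(-34\right) \left(-75\right) + 6 = 2550 + 6 = 2556$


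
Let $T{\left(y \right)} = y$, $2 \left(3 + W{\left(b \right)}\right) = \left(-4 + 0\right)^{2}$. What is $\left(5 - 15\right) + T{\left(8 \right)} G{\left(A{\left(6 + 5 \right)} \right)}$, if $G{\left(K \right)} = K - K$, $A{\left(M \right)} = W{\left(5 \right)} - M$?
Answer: $-10$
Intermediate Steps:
$W{\left(b \right)} = 5$ ($W{\left(b \right)} = -3 + \frac{\left(-4 + 0\right)^{2}}{2} = -3 + \frac{\left(-4\right)^{2}}{2} = -3 + \frac{1}{2} \cdot 16 = -3 + 8 = 5$)
$A{\left(M \right)} = 5 - M$
$G{\left(K \right)} = 0$
$\left(5 - 15\right) + T{\left(8 \right)} G{\left(A{\left(6 + 5 \right)} \right)} = \left(5 - 15\right) + 8 \cdot 0 = \left(5 - 15\right) + 0 = -10 + 0 = -10$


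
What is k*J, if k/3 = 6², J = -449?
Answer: -48492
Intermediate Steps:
k = 108 (k = 3*6² = 3*36 = 108)
k*J = 108*(-449) = -48492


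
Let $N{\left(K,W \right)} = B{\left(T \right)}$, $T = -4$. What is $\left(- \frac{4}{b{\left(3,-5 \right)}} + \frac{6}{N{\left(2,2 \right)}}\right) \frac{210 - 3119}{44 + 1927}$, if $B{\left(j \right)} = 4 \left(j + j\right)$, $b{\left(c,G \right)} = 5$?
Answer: $\frac{229811}{157680} \approx 1.4575$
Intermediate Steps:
$B{\left(j \right)} = 8 j$ ($B{\left(j \right)} = 4 \cdot 2 j = 8 j$)
$N{\left(K,W \right)} = -32$ ($N{\left(K,W \right)} = 8 \left(-4\right) = -32$)
$\left(- \frac{4}{b{\left(3,-5 \right)}} + \frac{6}{N{\left(2,2 \right)}}\right) \frac{210 - 3119}{44 + 1927} = \left(- \frac{4}{5} + \frac{6}{-32}\right) \frac{210 - 3119}{44 + 1927} = \left(\left(-4\right) \frac{1}{5} + 6 \left(- \frac{1}{32}\right)\right) \left(- \frac{2909}{1971}\right) = \left(- \frac{4}{5} - \frac{3}{16}\right) \left(\left(-2909\right) \frac{1}{1971}\right) = \left(- \frac{79}{80}\right) \left(- \frac{2909}{1971}\right) = \frac{229811}{157680}$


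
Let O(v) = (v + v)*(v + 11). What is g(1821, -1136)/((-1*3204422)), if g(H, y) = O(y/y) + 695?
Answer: -719/3204422 ≈ -0.00022438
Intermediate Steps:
O(v) = 2*v*(11 + v) (O(v) = (2*v)*(11 + v) = 2*v*(11 + v))
g(H, y) = 719 (g(H, y) = 2*(y/y)*(11 + y/y) + 695 = 2*1*(11 + 1) + 695 = 2*1*12 + 695 = 24 + 695 = 719)
g(1821, -1136)/((-1*3204422)) = 719/((-1*3204422)) = 719/(-3204422) = 719*(-1/3204422) = -719/3204422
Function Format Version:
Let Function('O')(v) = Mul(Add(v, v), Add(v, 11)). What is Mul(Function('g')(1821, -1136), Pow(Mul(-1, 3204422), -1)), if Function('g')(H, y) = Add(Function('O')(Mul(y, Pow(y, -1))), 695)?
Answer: Rational(-719, 3204422) ≈ -0.00022438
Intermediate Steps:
Function('O')(v) = Mul(2, v, Add(11, v)) (Function('O')(v) = Mul(Mul(2, v), Add(11, v)) = Mul(2, v, Add(11, v)))
Function('g')(H, y) = 719 (Function('g')(H, y) = Add(Mul(2, Mul(y, Pow(y, -1)), Add(11, Mul(y, Pow(y, -1)))), 695) = Add(Mul(2, 1, Add(11, 1)), 695) = Add(Mul(2, 1, 12), 695) = Add(24, 695) = 719)
Mul(Function('g')(1821, -1136), Pow(Mul(-1, 3204422), -1)) = Mul(719, Pow(Mul(-1, 3204422), -1)) = Mul(719, Pow(-3204422, -1)) = Mul(719, Rational(-1, 3204422)) = Rational(-719, 3204422)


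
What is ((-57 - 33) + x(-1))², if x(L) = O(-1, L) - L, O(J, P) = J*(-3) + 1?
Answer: 7225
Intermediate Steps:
O(J, P) = 1 - 3*J (O(J, P) = -3*J + 1 = 1 - 3*J)
x(L) = 4 - L (x(L) = (1 - 3*(-1)) - L = (1 + 3) - L = 4 - L)
((-57 - 33) + x(-1))² = ((-57 - 33) + (4 - 1*(-1)))² = (-90 + (4 + 1))² = (-90 + 5)² = (-85)² = 7225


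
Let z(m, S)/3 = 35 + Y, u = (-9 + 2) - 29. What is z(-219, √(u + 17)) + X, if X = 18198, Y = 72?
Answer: 18519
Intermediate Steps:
u = -36 (u = -7 - 29 = -36)
z(m, S) = 321 (z(m, S) = 3*(35 + 72) = 3*107 = 321)
z(-219, √(u + 17)) + X = 321 + 18198 = 18519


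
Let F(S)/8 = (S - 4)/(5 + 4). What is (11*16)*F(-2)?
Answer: -2816/3 ≈ -938.67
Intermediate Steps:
F(S) = -32/9 + 8*S/9 (F(S) = 8*((S - 4)/(5 + 4)) = 8*((-4 + S)/9) = 8*((-4 + S)*(⅑)) = 8*(-4/9 + S/9) = -32/9 + 8*S/9)
(11*16)*F(-2) = (11*16)*(-32/9 + (8/9)*(-2)) = 176*(-32/9 - 16/9) = 176*(-16/3) = -2816/3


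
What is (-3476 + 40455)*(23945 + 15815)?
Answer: 1470285040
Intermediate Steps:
(-3476 + 40455)*(23945 + 15815) = 36979*39760 = 1470285040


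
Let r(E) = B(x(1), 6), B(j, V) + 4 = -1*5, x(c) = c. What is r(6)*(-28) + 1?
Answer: 253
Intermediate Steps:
B(j, V) = -9 (B(j, V) = -4 - 1*5 = -4 - 5 = -9)
r(E) = -9
r(6)*(-28) + 1 = -9*(-28) + 1 = 252 + 1 = 253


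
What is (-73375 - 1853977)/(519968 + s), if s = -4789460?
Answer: 481838/1067373 ≈ 0.45142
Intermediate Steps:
(-73375 - 1853977)/(519968 + s) = (-73375 - 1853977)/(519968 - 4789460) = -1927352/(-4269492) = -1927352*(-1/4269492) = 481838/1067373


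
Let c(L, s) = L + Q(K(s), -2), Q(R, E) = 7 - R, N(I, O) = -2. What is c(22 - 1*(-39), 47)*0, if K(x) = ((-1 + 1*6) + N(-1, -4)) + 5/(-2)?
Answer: 0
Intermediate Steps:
K(x) = ½ (K(x) = ((-1 + 1*6) - 2) + 5/(-2) = ((-1 + 6) - 2) + 5*(-½) = (5 - 2) - 5/2 = 3 - 5/2 = ½)
c(L, s) = 13/2 + L (c(L, s) = L + (7 - 1*½) = L + (7 - ½) = L + 13/2 = 13/2 + L)
c(22 - 1*(-39), 47)*0 = (13/2 + (22 - 1*(-39)))*0 = (13/2 + (22 + 39))*0 = (13/2 + 61)*0 = (135/2)*0 = 0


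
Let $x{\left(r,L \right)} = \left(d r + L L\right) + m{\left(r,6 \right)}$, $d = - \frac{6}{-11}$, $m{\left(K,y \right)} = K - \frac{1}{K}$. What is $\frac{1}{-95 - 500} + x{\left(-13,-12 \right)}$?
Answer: $\frac{10549207}{85085} \approx 123.98$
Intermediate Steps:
$d = \frac{6}{11}$ ($d = \left(-6\right) \left(- \frac{1}{11}\right) = \frac{6}{11} \approx 0.54545$)
$x{\left(r,L \right)} = L^{2} - \frac{1}{r} + \frac{17 r}{11}$ ($x{\left(r,L \right)} = \left(\frac{6 r}{11} + L L\right) + \left(r - \frac{1}{r}\right) = \left(\frac{6 r}{11} + L^{2}\right) + \left(r - \frac{1}{r}\right) = \left(L^{2} + \frac{6 r}{11}\right) + \left(r - \frac{1}{r}\right) = L^{2} - \frac{1}{r} + \frac{17 r}{11}$)
$\frac{1}{-95 - 500} + x{\left(-13,-12 \right)} = \frac{1}{-95 - 500} + \left(\left(-12\right)^{2} - \frac{1}{-13} + \frac{17}{11} \left(-13\right)\right) = \frac{1}{-595} - - \frac{17730}{143} = - \frac{1}{595} + \left(144 + \frac{1}{13} - \frac{221}{11}\right) = - \frac{1}{595} + \frac{17730}{143} = \frac{10549207}{85085}$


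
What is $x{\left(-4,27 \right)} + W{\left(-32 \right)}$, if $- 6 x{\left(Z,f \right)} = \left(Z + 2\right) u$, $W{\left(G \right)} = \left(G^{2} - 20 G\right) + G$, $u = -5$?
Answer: $\frac{4891}{3} \approx 1630.3$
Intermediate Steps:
$W{\left(G \right)} = G^{2} - 19 G$
$x{\left(Z,f \right)} = \frac{5}{3} + \frac{5 Z}{6}$ ($x{\left(Z,f \right)} = - \frac{\left(Z + 2\right) \left(-5\right)}{6} = - \frac{\left(2 + Z\right) \left(-5\right)}{6} = - \frac{-10 - 5 Z}{6} = \frac{5}{3} + \frac{5 Z}{6}$)
$x{\left(-4,27 \right)} + W{\left(-32 \right)} = \left(\frac{5}{3} + \frac{5}{6} \left(-4\right)\right) - 32 \left(-19 - 32\right) = \left(\frac{5}{3} - \frac{10}{3}\right) - -1632 = - \frac{5}{3} + 1632 = \frac{4891}{3}$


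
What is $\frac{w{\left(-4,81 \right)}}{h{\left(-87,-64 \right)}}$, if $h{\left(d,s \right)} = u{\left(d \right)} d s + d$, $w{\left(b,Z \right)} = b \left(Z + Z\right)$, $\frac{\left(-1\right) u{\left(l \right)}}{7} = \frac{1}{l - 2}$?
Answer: $- \frac{19224}{10411} \approx -1.8465$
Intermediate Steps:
$u{\left(l \right)} = - \frac{7}{-2 + l}$ ($u{\left(l \right)} = - \frac{7}{l - 2} = - \frac{7}{-2 + l}$)
$w{\left(b,Z \right)} = 2 Z b$ ($w{\left(b,Z \right)} = b 2 Z = 2 Z b$)
$h{\left(d,s \right)} = d - \frac{7 d s}{-2 + d}$ ($h{\left(d,s \right)} = - \frac{7}{-2 + d} d s + d = - \frac{7 d}{-2 + d} s + d = - \frac{7 d s}{-2 + d} + d = d - \frac{7 d s}{-2 + d}$)
$\frac{w{\left(-4,81 \right)}}{h{\left(-87,-64 \right)}} = \frac{2 \cdot 81 \left(-4\right)}{\left(-87\right) \frac{1}{-2 - 87} \left(-2 - 87 - -448\right)} = - \frac{648}{\left(-87\right) \frac{1}{-89} \left(-2 - 87 + 448\right)} = - \frac{648}{\left(-87\right) \left(- \frac{1}{89}\right) 359} = - \frac{648}{\frac{31233}{89}} = \left(-648\right) \frac{89}{31233} = - \frac{19224}{10411}$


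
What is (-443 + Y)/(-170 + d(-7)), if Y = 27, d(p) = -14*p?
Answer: 52/9 ≈ 5.7778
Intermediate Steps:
(-443 + Y)/(-170 + d(-7)) = (-443 + 27)/(-170 - 14*(-7)) = -416/(-170 + 98) = -416/(-72) = -416*(-1/72) = 52/9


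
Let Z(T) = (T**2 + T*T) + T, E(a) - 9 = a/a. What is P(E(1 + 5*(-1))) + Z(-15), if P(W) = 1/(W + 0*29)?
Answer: 4351/10 ≈ 435.10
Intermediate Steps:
E(a) = 10 (E(a) = 9 + a/a = 9 + 1 = 10)
Z(T) = T + 2*T**2 (Z(T) = (T**2 + T**2) + T = 2*T**2 + T = T + 2*T**2)
P(W) = 1/W (P(W) = 1/(W + 0) = 1/W)
P(E(1 + 5*(-1))) + Z(-15) = 1/10 - 15*(1 + 2*(-15)) = 1/10 - 15*(1 - 30) = 1/10 - 15*(-29) = 1/10 + 435 = 4351/10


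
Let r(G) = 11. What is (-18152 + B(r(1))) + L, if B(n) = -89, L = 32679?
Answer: 14438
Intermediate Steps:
(-18152 + B(r(1))) + L = (-18152 - 89) + 32679 = -18241 + 32679 = 14438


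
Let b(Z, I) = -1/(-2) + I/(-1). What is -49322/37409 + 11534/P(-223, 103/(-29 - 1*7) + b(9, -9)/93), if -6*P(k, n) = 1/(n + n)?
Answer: 1328508188128/3479037 ≈ 3.8186e+5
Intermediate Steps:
b(Z, I) = ½ - I (b(Z, I) = -1*(-½) + I*(-1) = ½ - I)
P(k, n) = -1/(12*n) (P(k, n) = -1/(6*(n + n)) = -1/(2*n)/6 = -1/(12*n))
-49322/37409 + 11534/P(-223, 103/(-29 - 1*7) + b(9, -9)/93) = -49322/37409 + 11534/((-1/(12*(103/(-29 - 1*7) + (½ - 1*(-9))/93)))) = -49322*1/37409 + 11534/((-1/(12*(103/(-29 - 7) + (½ + 9)*(1/93))))) = -49322/37409 + 11534/((-1/(12*(103/(-36) + (19/2)*(1/93))))) = -49322/37409 + 11534/((-1/(12*(103*(-1/36) + 19/186)))) = -49322/37409 + 11534/((-1/(12*(-103/36 + 19/186)))) = -49322/37409 + 11534/((-1/(12*(-3079/1116)))) = -49322/37409 + 11534/((-1/12*(-1116/3079))) = -49322/37409 + 11534/(93/3079) = -49322/37409 + 11534*(3079/93) = -49322/37409 + 35513186/93 = 1328508188128/3479037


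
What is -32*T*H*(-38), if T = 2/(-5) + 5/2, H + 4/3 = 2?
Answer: 8512/5 ≈ 1702.4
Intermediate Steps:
H = ⅔ (H = -4/3 + 2 = ⅔ ≈ 0.66667)
T = 21/10 (T = 2*(-⅕) + 5*(½) = -⅖ + 5/2 = 21/10 ≈ 2.1000)
-32*T*H*(-38) = -336*2/(5*3)*(-38) = -32*7/5*(-38) = -224/5*(-38) = 8512/5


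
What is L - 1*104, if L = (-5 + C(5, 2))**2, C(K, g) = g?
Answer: -95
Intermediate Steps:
L = 9 (L = (-5 + 2)**2 = (-3)**2 = 9)
L - 1*104 = 9 - 1*104 = 9 - 104 = -95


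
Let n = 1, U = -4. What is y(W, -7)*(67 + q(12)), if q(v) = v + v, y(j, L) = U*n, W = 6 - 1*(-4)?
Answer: -364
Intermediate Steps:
W = 10 (W = 6 + 4 = 10)
y(j, L) = -4 (y(j, L) = -4*1 = -4)
q(v) = 2*v
y(W, -7)*(67 + q(12)) = -4*(67 + 2*12) = -4*(67 + 24) = -4*91 = -364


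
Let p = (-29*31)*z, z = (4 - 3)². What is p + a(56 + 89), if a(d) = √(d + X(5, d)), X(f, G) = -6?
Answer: -899 + √139 ≈ -887.21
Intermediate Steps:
z = 1 (z = 1² = 1)
a(d) = √(-6 + d) (a(d) = √(d - 6) = √(-6 + d))
p = -899 (p = -29*31*1 = -899*1 = -899)
p + a(56 + 89) = -899 + √(-6 + (56 + 89)) = -899 + √(-6 + 145) = -899 + √139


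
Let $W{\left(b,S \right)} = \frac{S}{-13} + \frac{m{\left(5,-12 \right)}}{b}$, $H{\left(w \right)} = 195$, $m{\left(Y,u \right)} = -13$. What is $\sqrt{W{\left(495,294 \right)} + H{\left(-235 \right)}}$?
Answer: $\frac{\sqrt{793025090}}{2145} \approx 13.129$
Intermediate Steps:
$W{\left(b,S \right)} = - \frac{13}{b} - \frac{S}{13}$ ($W{\left(b,S \right)} = \frac{S}{-13} - \frac{13}{b} = S \left(- \frac{1}{13}\right) - \frac{13}{b} = - \frac{S}{13} - \frac{13}{b} = - \frac{13}{b} - \frac{S}{13}$)
$\sqrt{W{\left(495,294 \right)} + H{\left(-235 \right)}} = \sqrt{\left(- \frac{13}{495} - \frac{294}{13}\right) + 195} = \sqrt{- \frac{145699}{6435} + 195} = \sqrt{\frac{1109126}{6435}} = \frac{\sqrt{793025090}}{2145}$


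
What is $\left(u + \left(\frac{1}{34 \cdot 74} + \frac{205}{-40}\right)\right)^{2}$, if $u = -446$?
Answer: $\frac{5153167863481}{25321024} \approx 2.0351 \cdot 10^{5}$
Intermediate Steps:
$\left(u + \left(\frac{1}{34 \cdot 74} + \frac{205}{-40}\right)\right)^{2} = \left(-446 + \left(\frac{1}{34 \cdot 74} + \frac{205}{-40}\right)\right)^{2} = \left(-446 + \left(\frac{1}{34} \cdot \frac{1}{74} + 205 \left(- \frac{1}{40}\right)\right)\right)^{2} = \left(-446 + \left(\frac{1}{2516} - \frac{41}{8}\right)\right)^{2} = \left(-446 - \frac{25787}{5032}\right)^{2} = \left(- \frac{2270059}{5032}\right)^{2} = \frac{5153167863481}{25321024}$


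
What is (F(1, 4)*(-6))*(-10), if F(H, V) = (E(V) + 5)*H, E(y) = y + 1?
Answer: 600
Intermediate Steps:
E(y) = 1 + y
F(H, V) = H*(6 + V) (F(H, V) = ((1 + V) + 5)*H = (6 + V)*H = H*(6 + V))
(F(1, 4)*(-6))*(-10) = ((1*(6 + 4))*(-6))*(-10) = ((1*10)*(-6))*(-10) = (10*(-6))*(-10) = -60*(-10) = 600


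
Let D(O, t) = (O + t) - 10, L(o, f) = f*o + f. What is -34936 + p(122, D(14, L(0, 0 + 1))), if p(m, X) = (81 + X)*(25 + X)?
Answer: -32356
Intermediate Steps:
L(o, f) = f + f*o
D(O, t) = -10 + O + t
p(m, X) = (25 + X)*(81 + X)
-34936 + p(122, D(14, L(0, 0 + 1))) = -34936 + (2025 + (-10 + 14 + (0 + 1)*(1 + 0))² + 106*(-10 + 14 + (0 + 1)*(1 + 0))) = -34936 + (2025 + (-10 + 14 + 1*1)² + 106*(-10 + 14 + 1*1)) = -34936 + (2025 + (-10 + 14 + 1)² + 106*(-10 + 14 + 1)) = -34936 + (2025 + 5² + 106*5) = -34936 + (2025 + 25 + 530) = -34936 + 2580 = -32356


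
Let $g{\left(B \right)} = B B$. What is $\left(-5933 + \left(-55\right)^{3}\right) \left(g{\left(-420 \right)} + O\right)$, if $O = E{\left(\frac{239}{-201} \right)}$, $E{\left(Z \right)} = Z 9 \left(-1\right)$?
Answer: $- \frac{2036597335236}{67} \approx -3.0397 \cdot 10^{10}$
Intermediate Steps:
$g{\left(B \right)} = B^{2}$
$E{\left(Z \right)} = - 9 Z$ ($E{\left(Z \right)} = 9 Z \left(-1\right) = - 9 Z$)
$O = \frac{717}{67}$ ($O = - 9 \frac{239}{-201} = - 9 \cdot 239 \left(- \frac{1}{201}\right) = \left(-9\right) \left(- \frac{239}{201}\right) = \frac{717}{67} \approx 10.701$)
$\left(-5933 + \left(-55\right)^{3}\right) \left(g{\left(-420 \right)} + O\right) = \left(-5933 + \left(-55\right)^{3}\right) \left(\left(-420\right)^{2} + \frac{717}{67}\right) = \left(-5933 - 166375\right) \left(176400 + \frac{717}{67}\right) = \left(-172308\right) \frac{11819517}{67} = - \frac{2036597335236}{67}$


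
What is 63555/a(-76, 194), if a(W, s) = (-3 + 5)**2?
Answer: 63555/4 ≈ 15889.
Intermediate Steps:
a(W, s) = 4 (a(W, s) = 2**2 = 4)
63555/a(-76, 194) = 63555/4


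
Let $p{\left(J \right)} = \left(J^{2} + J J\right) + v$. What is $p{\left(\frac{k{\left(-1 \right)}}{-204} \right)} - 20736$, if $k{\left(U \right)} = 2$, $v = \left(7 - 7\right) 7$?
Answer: $- \frac{107868671}{5202} \approx -20736.0$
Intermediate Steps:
$v = 0$ ($v = 0 \cdot 7 = 0$)
$p{\left(J \right)} = 2 J^{2}$ ($p{\left(J \right)} = \left(J^{2} + J J\right) + 0 = \left(J^{2} + J^{2}\right) + 0 = 2 J^{2} + 0 = 2 J^{2}$)
$p{\left(\frac{k{\left(-1 \right)}}{-204} \right)} - 20736 = 2 \left(\frac{2}{-204}\right)^{2} - 20736 = 2 \left(2 \left(- \frac{1}{204}\right)\right)^{2} - 20736 = 2 \left(- \frac{1}{102}\right)^{2} - 20736 = 2 \cdot \frac{1}{10404} - 20736 = \frac{1}{5202} - 20736 = - \frac{107868671}{5202}$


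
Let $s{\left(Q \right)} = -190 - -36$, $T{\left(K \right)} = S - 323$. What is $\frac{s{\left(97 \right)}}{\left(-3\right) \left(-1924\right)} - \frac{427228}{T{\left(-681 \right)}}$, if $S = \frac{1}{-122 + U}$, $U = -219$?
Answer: $\frac{52554712705}{39734448} \approx 1322.6$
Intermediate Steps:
$S = - \frac{1}{341}$ ($S = \frac{1}{-122 - 219} = \frac{1}{-341} = - \frac{1}{341} \approx -0.0029326$)
$T{\left(K \right)} = - \frac{110144}{341}$ ($T{\left(K \right)} = - \frac{1}{341} - 323 = - \frac{110144}{341}$)
$s{\left(Q \right)} = -154$ ($s{\left(Q \right)} = -190 + 36 = -154$)
$\frac{s{\left(97 \right)}}{\left(-3\right) \left(-1924\right)} - \frac{427228}{T{\left(-681 \right)}} = - \frac{154}{\left(-3\right) \left(-1924\right)} - \frac{427228}{- \frac{110144}{341}} = - \frac{154}{5772} - - \frac{36421187}{27536} = \left(-154\right) \frac{1}{5772} + \frac{36421187}{27536} = - \frac{77}{2886} + \frac{36421187}{27536} = \frac{52554712705}{39734448}$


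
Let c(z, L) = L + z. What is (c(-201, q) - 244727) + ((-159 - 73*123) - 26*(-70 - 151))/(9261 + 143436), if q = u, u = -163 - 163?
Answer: -37449553430/152697 ≈ -2.4525e+5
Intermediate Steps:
u = -326
q = -326
(c(-201, q) - 244727) + ((-159 - 73*123) - 26*(-70 - 151))/(9261 + 143436) = ((-326 - 201) - 244727) + ((-159 - 73*123) - 26*(-70 - 151))/(9261 + 143436) = (-527 - 244727) + ((-159 - 8979) - 26*(-221))/152697 = -245254 + (-9138 + 5746)*(1/152697) = -245254 - 3392*1/152697 = -245254 - 3392/152697 = -37449553430/152697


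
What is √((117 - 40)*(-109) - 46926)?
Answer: I*√55319 ≈ 235.2*I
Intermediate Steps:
√((117 - 40)*(-109) - 46926) = √(77*(-109) - 46926) = √(-8393 - 46926) = √(-55319) = I*√55319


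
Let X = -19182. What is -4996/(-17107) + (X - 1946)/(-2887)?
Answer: 375860148/49387909 ≈ 7.6104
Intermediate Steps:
-4996/(-17107) + (X - 1946)/(-2887) = -4996/(-17107) + (-19182 - 1946)/(-2887) = -4996*(-1/17107) - 21128*(-1/2887) = 4996/17107 + 21128/2887 = 375860148/49387909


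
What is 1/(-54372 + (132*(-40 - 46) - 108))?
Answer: -1/65832 ≈ -1.5190e-5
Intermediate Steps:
1/(-54372 + (132*(-40 - 46) - 108)) = 1/(-54372 + (132*(-86) - 108)) = 1/(-54372 + (-11352 - 108)) = 1/(-54372 - 11460) = 1/(-65832) = -1/65832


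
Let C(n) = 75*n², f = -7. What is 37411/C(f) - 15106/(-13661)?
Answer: 566586221/50204175 ≈ 11.286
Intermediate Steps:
37411/C(f) - 15106/(-13661) = 37411/((75*(-7)²)) - 15106/(-13661) = 37411/((75*49)) - 15106*(-1/13661) = 37411/3675 + 15106/13661 = 566586221/50204175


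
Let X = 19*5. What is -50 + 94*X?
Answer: 8880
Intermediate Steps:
X = 95
-50 + 94*X = -50 + 94*95 = -50 + 8930 = 8880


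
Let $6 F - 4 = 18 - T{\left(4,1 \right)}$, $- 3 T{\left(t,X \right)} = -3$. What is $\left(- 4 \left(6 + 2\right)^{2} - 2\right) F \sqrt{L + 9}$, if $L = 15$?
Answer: $- 1806 \sqrt{6} \approx -4423.8$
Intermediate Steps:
$T{\left(t,X \right)} = 1$ ($T{\left(t,X \right)} = \left(- \frac{1}{3}\right) \left(-3\right) = 1$)
$F = \frac{7}{2}$ ($F = \frac{2}{3} + \frac{18 - 1}{6} = \frac{2}{3} + \frac{1}{6} \cdot 17 = \frac{2}{3} + \frac{17}{6} = \frac{7}{2} \approx 3.5$)
$\left(- 4 \left(6 + 2\right)^{2} - 2\right) F \sqrt{L + 9} = \left(- 4 \left(6 + 2\right)^{2} - 2\right) \frac{7}{2} \sqrt{15 + 9} = \left(- 4 \cdot 8^{2} - 2\right) \frac{7}{2} \sqrt{24} = \left(\left(-4\right) 64 - 2\right) \frac{7}{2} \cdot 2 \sqrt{6} = \left(-256 - 2\right) \frac{7}{2} \cdot 2 \sqrt{6} = \left(-258\right) \frac{7}{2} \cdot 2 \sqrt{6} = - 903 \cdot 2 \sqrt{6} = - 1806 \sqrt{6}$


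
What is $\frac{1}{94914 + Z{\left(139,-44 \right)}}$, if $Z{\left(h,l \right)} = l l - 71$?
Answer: $\frac{1}{96779} \approx 1.0333 \cdot 10^{-5}$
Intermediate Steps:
$Z{\left(h,l \right)} = -71 + l^{2}$ ($Z{\left(h,l \right)} = l^{2} - 71 = -71 + l^{2}$)
$\frac{1}{94914 + Z{\left(139,-44 \right)}} = \frac{1}{94914 - \left(71 - \left(-44\right)^{2}\right)} = \frac{1}{94914 + \left(-71 + 1936\right)} = \frac{1}{94914 + 1865} = \frac{1}{96779}$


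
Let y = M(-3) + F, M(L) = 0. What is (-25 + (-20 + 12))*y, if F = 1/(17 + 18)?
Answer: -33/35 ≈ -0.94286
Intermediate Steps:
F = 1/35 ≈ 0.028571
y = 1/35 (y = 0 + 1/35 = 1/35 ≈ 0.028571)
(-25 + (-20 + 12))*y = (-25 + (-20 + 12))*(1/35) = (-25 - 8)*(1/35) = -33*1/35 = -33/35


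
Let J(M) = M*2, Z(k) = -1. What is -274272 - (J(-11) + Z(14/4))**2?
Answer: -274801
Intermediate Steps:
J(M) = 2*M
-274272 - (J(-11) + Z(14/4))**2 = -274272 - (2*(-11) - 1)**2 = -274272 - (-22 - 1)**2 = -274272 - 1*(-23)**2 = -274272 - 1*529 = -274272 - 529 = -274801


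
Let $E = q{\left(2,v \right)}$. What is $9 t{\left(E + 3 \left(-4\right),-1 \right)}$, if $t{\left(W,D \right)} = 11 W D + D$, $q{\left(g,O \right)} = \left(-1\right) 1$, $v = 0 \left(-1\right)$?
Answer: $1278$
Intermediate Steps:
$v = 0$
$q{\left(g,O \right)} = -1$
$E = -1$
$t{\left(W,D \right)} = D + 11 D W$ ($t{\left(W,D \right)} = 11 D W + D = D + 11 D W$)
$9 t{\left(E + 3 \left(-4\right),-1 \right)} = 9 \left(- (1 + 11 \left(-1 + 3 \left(-4\right)\right))\right) = 9 \left(- (1 + 11 \left(-1 - 12\right))\right) = 9 \left(- (1 + 11 \left(-13\right))\right) = 9 \left(- (1 - 143)\right) = 9 \left(\left(-1\right) \left(-142\right)\right) = 9 \cdot 142 = 1278$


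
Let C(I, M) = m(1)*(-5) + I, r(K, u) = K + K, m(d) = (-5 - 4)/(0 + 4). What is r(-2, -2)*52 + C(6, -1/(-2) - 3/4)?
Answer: -763/4 ≈ -190.75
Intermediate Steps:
m(d) = -9/4
r(K, u) = 2*K
C(I, M) = 45/4 + I (C(I, M) = -9/4*(-5) + I = 45/4 + I)
r(-2, -2)*52 + C(6, -1/(-2) - 3/4) = (2*(-2))*52 + (45/4 + 6) = -4*52 + 69/4 = -208 + 69/4 = -763/4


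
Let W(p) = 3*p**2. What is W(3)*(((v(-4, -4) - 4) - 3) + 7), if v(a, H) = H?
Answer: -108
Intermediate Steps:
W(3)*(((v(-4, -4) - 4) - 3) + 7) = (3*3**2)*(((-4 - 4) - 3) + 7) = (3*9)*((-8 - 3) + 7) = 27*(-11 + 7) = 27*(-4) = -108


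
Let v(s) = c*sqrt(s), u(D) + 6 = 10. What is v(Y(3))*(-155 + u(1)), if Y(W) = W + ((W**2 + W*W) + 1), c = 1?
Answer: -151*sqrt(22) ≈ -708.25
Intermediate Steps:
u(D) = 4 (u(D) = -6 + 10 = 4)
Y(W) = 1 + W + 2*W**2 (Y(W) = W + ((W**2 + W**2) + 1) = W + (2*W**2 + 1) = W + (1 + 2*W**2) = 1 + W + 2*W**2)
v(s) = sqrt(s) (v(s) = 1*sqrt(s) = sqrt(s))
v(Y(3))*(-155 + u(1)) = sqrt(1 + 3 + 2*3**2)*(-155 + 4) = sqrt(1 + 3 + 2*9)*(-151) = sqrt(1 + 3 + 18)*(-151) = sqrt(22)*(-151) = -151*sqrt(22)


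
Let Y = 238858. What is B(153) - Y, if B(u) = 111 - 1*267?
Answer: -239014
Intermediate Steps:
B(u) = -156 (B(u) = 111 - 267 = -156)
B(153) - Y = -156 - 1*238858 = -156 - 238858 = -239014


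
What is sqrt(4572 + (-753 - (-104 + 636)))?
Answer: sqrt(3287) ≈ 57.332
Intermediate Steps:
sqrt(4572 + (-753 - (-104 + 636))) = sqrt(4572 + (-753 - 1*532)) = sqrt(4572 + (-753 - 532)) = sqrt(4572 - 1285) = sqrt(3287)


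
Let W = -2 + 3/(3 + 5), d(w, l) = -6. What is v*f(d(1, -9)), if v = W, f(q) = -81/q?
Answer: -351/16 ≈ -21.938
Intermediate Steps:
W = -13/8 (W = -2 + 3/8 = -13/8 ≈ -1.6250)
v = -13/8 ≈ -1.6250
v*f(d(1, -9)) = -(-1053)/(8*(-6)) = -(-1053)*(-1)/(8*6) = -13/8*27/2 = -351/16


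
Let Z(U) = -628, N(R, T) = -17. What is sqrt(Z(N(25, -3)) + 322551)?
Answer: sqrt(321923) ≈ 567.38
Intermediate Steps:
sqrt(Z(N(25, -3)) + 322551) = sqrt(-628 + 322551) = sqrt(321923)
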